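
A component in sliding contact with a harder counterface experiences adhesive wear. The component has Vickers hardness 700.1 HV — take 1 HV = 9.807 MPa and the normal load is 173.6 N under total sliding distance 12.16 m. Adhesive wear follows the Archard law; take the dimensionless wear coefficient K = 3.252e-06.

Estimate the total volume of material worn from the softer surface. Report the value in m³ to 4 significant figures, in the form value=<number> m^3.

The intermediates are displayed rounded; the algebra runs at full float precision; one last rounding to four significant figures.
Convert: Hardness H = 700.1 HV × 9.807 MPa/HV = 6866 MPa = 6.866e+09 Pa.
Expressed in SI base units: W = 173.6 N, H = 6.866e+09 Pa, K = 3.252e-06.
Archard relation: V = K·W·L/H = 3.252e-06 · 173.6 · 12.16 / 6.866e+09 = 9.999e-13 m³.

value=9.999e-13 m^3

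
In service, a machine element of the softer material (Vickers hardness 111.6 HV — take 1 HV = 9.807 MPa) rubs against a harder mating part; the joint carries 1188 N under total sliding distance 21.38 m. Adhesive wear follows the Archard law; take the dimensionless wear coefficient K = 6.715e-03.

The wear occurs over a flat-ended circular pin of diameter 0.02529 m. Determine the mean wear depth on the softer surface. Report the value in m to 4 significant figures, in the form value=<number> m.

Intermediates are printed rounded, and all working math holds full float precision; one final rounding to 4 significant figures.
Convert: Hardness H = 111.6 HV × 9.807 MPa/HV = 1094 MPa = 1.094e+09 Pa.
Convert: Contact area A = π·d²/4 = π·(0.02529 m)²/4 = 5.023e-04 m².
Restated in SI base units: W = 1188 N, H = 1.094e+09 Pa, K = 6.715e-03.
By Archard's law, V = K·W·L/H = 6.715e-03 · 1188 · 21.38 / 1.094e+09 = 1.558e-07 m³.
Depth of wear h = V/A = 1.558e-07 / 5.023e-04 = 3.102e-04 m.

value=3.102e-04 m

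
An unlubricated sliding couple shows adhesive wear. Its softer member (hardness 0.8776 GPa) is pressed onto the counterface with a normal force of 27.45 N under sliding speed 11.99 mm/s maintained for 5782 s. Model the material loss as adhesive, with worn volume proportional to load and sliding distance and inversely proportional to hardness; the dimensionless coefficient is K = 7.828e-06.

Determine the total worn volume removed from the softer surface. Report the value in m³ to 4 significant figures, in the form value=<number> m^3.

The algebra maintains full precision, and intermediates are printed rounded; one final rounding to four significant digits.
Convert: Sliding speed v = 11.99 mm/s = 0.01199 m/s. Path length L = v·t = 0.01199 m/s × 5782 s = 69.33 m.
Convert: Hardness H = 0.8776 GPa = 8.776e+08 Pa.
In SI base units: W = 27.45 N, H = 8.776e+08 Pa, K = 7.828e-06.
Archard relation: V = K·W·L/H = 7.828e-06 · 27.45 · 69.33 / 8.776e+08 = 1.697e-11 m³.

value=1.697e-11 m^3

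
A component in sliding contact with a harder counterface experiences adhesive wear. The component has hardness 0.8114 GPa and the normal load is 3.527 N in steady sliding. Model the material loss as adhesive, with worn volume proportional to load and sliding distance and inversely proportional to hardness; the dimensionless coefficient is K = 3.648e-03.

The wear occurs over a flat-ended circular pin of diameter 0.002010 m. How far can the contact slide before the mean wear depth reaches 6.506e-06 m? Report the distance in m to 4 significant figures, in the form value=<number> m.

value=1.302 m

All working math carries exact precision. The intermediates appear rounded; one last rounding to four significant digits.
Hardness H = 0.8114 GPa = 8.114e+08 Pa.
Contact area A = π·d²/4 = π·(0.002010 m)²/4 = 3.173e-06 m².
As SI base values: W = 3.527 N, H = 8.114e+08 Pa, K = 3.648e-03.
Permissible volume V_lim = h_lim·A = 6.506e-06 · 3.173e-06 = 2.064e-11 m³.
Thus life L = V_lim·H/(K·W) = 2.064e-11 · 8.114e+08 / (3.648e-03 · 3.527) = 1.302 m.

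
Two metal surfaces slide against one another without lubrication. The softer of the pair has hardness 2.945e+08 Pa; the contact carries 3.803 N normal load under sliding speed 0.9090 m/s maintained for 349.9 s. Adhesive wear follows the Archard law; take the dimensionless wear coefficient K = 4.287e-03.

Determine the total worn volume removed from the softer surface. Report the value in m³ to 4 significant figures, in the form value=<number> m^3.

value=1.761e-08 m^3

The intermediates are shown rounded — the algebra runs at full precision, and one last rounding, at 4 significant digits.
Convert: Total distance L = v·t = 0.9090 m/s × 349.9 s = 318.1 m.
Restated in SI base units: W = 3.803 N, H = 2.945e+08 Pa, K = 4.287e-03.
By Archard's law, V = K·W·L/H = 4.287e-03 · 3.803 · 318.1 / 2.945e+08 = 1.761e-08 m³.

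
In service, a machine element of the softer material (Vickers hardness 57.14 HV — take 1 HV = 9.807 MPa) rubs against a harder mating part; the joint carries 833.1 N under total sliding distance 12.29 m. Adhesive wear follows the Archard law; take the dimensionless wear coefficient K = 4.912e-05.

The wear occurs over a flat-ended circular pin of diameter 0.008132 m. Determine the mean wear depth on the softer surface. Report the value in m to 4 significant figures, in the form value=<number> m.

value=1.728e-05 m

Intermediate values are printed rounded — all arithmetic keeps full float precision. Rounded once at the end to 4 significant figures.
Hardness H = 57.14 HV × 9.807 MPa/HV = 560.4 MPa = 5.604e+08 Pa.
Contact area A = π·d²/4 = π·(0.008132 m)²/4 = 5.194e-05 m².
Collected in SI base units: W = 833.1 N, H = 5.604e+08 Pa, K = 4.912e-05.
Worn volume V = K·W·L/H = 4.912e-05 · 833.1 · 12.29 / 5.604e+08 = 8.975e-10 m³.
Depth h = V/A = 8.975e-10 / 5.194e-05 = 1.728e-05 m.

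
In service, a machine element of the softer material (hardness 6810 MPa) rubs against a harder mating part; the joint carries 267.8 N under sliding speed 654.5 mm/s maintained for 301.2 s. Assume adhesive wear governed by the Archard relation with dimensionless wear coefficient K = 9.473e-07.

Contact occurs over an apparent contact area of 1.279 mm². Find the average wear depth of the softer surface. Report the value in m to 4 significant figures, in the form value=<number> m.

value=5.742e-06 m

Every step runs at exact precision; intermediate values are printed rounded. Rounded just once to four significant figures.
Convert: Sliding speed v = 654.5 mm/s = 0.6545 m/s. Distance L = v·t = 0.6545 m/s × 301.2 s = 197.1 m.
Convert: Hardness H = 6810 MPa = 6.810e+09 Pa.
Convert: Contact area A = 1.279 mm² = 1.279e-06 m².
As SI base values: W = 267.8 N, H = 6.810e+09 Pa, K = 9.473e-07.
The Archard volume V = K·W·L/H = 9.473e-07 · 267.8 · 197.1 / 6.810e+09 = 7.344e-12 m³.
Wear depth h = V/A = 7.344e-12 / 1.279e-06 = 5.742e-06 m.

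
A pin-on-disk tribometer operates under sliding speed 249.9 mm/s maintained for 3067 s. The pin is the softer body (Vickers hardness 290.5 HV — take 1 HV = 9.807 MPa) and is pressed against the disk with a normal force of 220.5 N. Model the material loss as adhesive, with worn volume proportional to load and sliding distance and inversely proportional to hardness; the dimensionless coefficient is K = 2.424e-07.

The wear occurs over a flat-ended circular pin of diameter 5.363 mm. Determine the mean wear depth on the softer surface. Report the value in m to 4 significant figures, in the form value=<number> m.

All working math keeps full precision — intermediates are printed rounded. Rounded once at the end, at 4 significant digits.
Convert: Sliding speed v = 249.9 mm/s = 0.2499 m/s. Sliding distance L = v·t = 0.2499 m/s × 3067 s = 766.4 m.
Convert: Hardness H = 290.5 HV × 9.807 MPa/HV = 2849 MPa = 2.849e+09 Pa.
Convert: Pin diameter d = 5.363 mm = 0.005363 m. Contact area A = π·d²/4 = π·(0.005363 m)²/4 = 2.259e-05 m².
Restated in SI base units: W = 220.5 N, H = 2.849e+09 Pa, K = 2.424e-07.
The Archard volume V = K·W·L/H = 2.424e-07 · 220.5 · 766.4 / 2.849e+09 = 1.438e-11 m³.
Depth h = V/A = 1.438e-11 / 2.259e-05 = 6.366e-07 m.

value=6.366e-07 m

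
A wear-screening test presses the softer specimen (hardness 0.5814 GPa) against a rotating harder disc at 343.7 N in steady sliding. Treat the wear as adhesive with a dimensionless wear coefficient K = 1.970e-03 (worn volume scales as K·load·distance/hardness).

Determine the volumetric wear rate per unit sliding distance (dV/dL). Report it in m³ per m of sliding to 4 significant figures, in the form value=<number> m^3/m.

value=1.165e-09 m^3/m

Intermediate values are displayed rounded — all arithmetic runs at full precision, and a single final rounding, at four significant digits.
Convert: Hardness H = 0.5814 GPa = 5.814e+08 Pa.
Working in SI base units: W = 343.7 N, H = 5.814e+08 Pa, K = 1.970e-03.
Sliding wear rate dV/dL = K·W/H (independent of L): 1.970e-03 · 343.7 / 5.814e+08 = 1.165e-09 m³/m.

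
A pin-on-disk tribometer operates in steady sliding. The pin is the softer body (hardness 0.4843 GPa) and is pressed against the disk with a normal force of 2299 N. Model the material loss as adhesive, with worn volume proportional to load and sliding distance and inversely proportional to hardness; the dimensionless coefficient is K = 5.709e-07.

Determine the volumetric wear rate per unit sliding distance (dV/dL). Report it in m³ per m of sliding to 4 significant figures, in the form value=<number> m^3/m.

value=2.710e-12 m^3/m

The intermediates are displayed rounded, and each operation maintains exact precision; rounded once at the end, at four significant figures.
Hardness H = 0.4843 GPa = 4.843e+08 Pa.
Expressed in SI base units: W = 2299 N, H = 4.843e+08 Pa, K = 5.709e-07.
Rate of wear dV/dL = K·W/H: 5.709e-07 · 2299 / 4.843e+08 = 2.710e-12 m³/m.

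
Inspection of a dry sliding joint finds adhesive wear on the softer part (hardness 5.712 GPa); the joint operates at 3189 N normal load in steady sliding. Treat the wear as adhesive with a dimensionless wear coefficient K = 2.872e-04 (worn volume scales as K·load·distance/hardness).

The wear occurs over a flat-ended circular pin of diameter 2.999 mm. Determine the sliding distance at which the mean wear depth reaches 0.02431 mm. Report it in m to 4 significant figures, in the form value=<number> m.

value=1.071 m

Intermediates appear rounded. Each operation carries full float precision — rounded once at the end: 4 significant digits.
Hardness H = 5.712 GPa = 5.712e+09 Pa.
Pin diameter d = 2.999 mm = 0.002999 m. Contact area A = π·d²/4 = π·(0.002999 m)²/4 = 7.064e-06 m².
Depth limit h_lim = 0.02431 mm = 2.431e-05 m.
Collected in SI base units: W = 3189 N, H = 5.712e+09 Pa, K = 2.872e-04.
Limit volume V_lim = h_lim·A = 2.431e-05 · 7.064e-06 = 1.717e-10 m³.
Thus life L = V_lim·H/(K·W) = 1.717e-10 · 5.712e+09 / (2.872e-04 · 3189) = 1.071 m.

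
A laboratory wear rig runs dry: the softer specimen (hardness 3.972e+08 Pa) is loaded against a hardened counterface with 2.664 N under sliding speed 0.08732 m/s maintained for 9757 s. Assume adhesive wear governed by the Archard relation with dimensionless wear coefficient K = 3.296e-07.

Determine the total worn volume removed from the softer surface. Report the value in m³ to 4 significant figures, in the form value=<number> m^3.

Intermediate values appear rounded, and every step keeps full float precision — a lone final rounding to 4 significant digits.
Total distance L = v·t = 0.08732 m/s × 9757 s = 852.0 m.
Restated in SI base units: W = 2.664 N, H = 3.972e+08 Pa, K = 3.296e-07.
Archard volume V = K·W·L/H = 3.296e-07 · 2.664 · 852.0 / 3.972e+08 = 1.883e-12 m³.

value=1.883e-12 m^3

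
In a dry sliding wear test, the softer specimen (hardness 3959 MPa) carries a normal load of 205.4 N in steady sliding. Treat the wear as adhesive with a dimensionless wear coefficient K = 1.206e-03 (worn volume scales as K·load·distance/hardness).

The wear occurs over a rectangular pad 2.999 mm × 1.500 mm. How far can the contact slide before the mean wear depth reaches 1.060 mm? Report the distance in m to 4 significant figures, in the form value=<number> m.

value=76.21 m

All arithmetic holds full precision, and intermediates are printed rounded — one last rounding to 4 significant digits.
Convert: Hardness H = 3959 MPa = 3.959e+09 Pa.
Convert: Pad sides 2.999 mm × 1.500 mm = 0.002999 m × 0.001500 m. Contact area A = 0.002999 m × 0.001500 m = 4.499e-06 m².
Convert: Depth limit h_lim = 1.060 mm = 0.001060 m.
In SI base units, W = 205.4 N, H = 3.959e+09 Pa, K = 1.206e-03.
Allowed volume V_lim = h_lim·A = 0.001060 · 4.499e-06 = 4.768e-09 m³.
Life L = V_lim·H/(K·W) = 4.768e-09 · 3.959e+09 / (1.206e-03 · 205.4) = 76.21 m.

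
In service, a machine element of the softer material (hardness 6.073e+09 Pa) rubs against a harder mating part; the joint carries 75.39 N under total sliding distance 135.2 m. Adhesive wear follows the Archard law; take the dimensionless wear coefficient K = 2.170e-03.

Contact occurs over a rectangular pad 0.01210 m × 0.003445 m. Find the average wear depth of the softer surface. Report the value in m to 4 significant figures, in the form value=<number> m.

The algebra runs at full precision. The intermediates are printed rounded; a lone final rounding to 4 significant figures.
Contact area A = 0.01210 m × 0.003445 m = 4.168e-05 m².
Expressed in SI base units: W = 75.39 N, H = 6.073e+09 Pa, K = 2.170e-03.
Volume removed: V = K·W·L/H = 2.170e-03 · 75.39 · 135.2 / 6.073e+09 = 3.642e-09 m³.
Average depth h = V/A = 3.642e-09 / 4.168e-05 = 8.737e-05 m.

value=8.737e-05 m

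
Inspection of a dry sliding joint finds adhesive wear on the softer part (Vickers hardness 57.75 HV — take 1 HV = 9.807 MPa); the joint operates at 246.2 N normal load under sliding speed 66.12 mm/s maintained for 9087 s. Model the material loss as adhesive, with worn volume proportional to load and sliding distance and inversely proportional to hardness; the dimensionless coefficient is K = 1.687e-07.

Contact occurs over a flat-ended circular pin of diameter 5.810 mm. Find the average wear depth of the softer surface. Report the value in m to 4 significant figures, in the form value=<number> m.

Intermediate values appear rounded; the algebra keeps exact precision. Rounded once at the end to four significant figures.
Convert: Sliding speed v = 66.12 mm/s = 0.06612 m/s. The distance L = v·t = 0.06612 m/s × 9087 s = 600.8 m.
Convert: Hardness H = 57.75 HV × 9.807 MPa/HV = 566.4 MPa = 5.664e+08 Pa.
Convert: Pin diameter d = 5.810 mm = 0.005810 m. Contact area A = π·d²/4 = π·(0.005810 m)²/4 = 2.651e-05 m².
Collected in SI base units: W = 246.2 N, H = 5.664e+08 Pa, K = 1.687e-07.
Volume removed: V = K·W·L/H = 1.687e-07 · 246.2 · 600.8 / 5.664e+08 = 4.406e-11 m³.
Wear depth h = V/A = 4.406e-11 / 2.651e-05 = 1.662e-06 m.

value=1.662e-06 m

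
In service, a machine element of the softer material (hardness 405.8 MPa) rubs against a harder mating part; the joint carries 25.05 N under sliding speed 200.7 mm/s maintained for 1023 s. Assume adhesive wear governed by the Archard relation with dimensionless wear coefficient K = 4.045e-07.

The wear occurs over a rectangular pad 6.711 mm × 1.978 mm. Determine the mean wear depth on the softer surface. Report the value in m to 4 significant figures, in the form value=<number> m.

All working math carries full float precision; intermediates are printed rounded; one final rounding: 4 significant figures.
Sliding speed v = 200.7 mm/s = 0.2007 m/s. Path length L = v·t = 0.2007 m/s × 1023 s = 205.3 m.
Hardness H = 405.8 MPa = 4.058e+08 Pa.
Pad sides 6.711 mm × 1.978 mm = 0.006711 m × 0.001978 m. Contact area A = 0.006711 m × 0.001978 m = 1.327e-05 m².
Expressed in SI base units: W = 25.05 N, H = 4.058e+08 Pa, K = 4.045e-07.
Worn volume V = K·W·L/H = 4.045e-07 · 25.05 · 205.3 / 4.058e+08 = 5.127e-12 m³.
Mean depth h = V/A = 5.127e-12 / 1.327e-05 = 3.862e-07 m.

value=3.862e-07 m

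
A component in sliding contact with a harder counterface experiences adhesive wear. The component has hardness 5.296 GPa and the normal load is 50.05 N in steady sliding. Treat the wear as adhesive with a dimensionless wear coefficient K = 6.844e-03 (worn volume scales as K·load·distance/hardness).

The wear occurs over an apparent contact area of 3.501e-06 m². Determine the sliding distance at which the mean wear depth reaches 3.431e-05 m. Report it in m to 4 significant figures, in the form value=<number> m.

The computation runs at exact precision; the intermediates are displayed rounded; a lone final rounding to 4 significant figures.
Convert: Hardness H = 5.296 GPa = 5.296e+09 Pa.
As SI base values: W = 50.05 N, H = 5.296e+09 Pa, K = 6.844e-03.
Permissible volume V_lim = h_lim·A = 3.431e-05 · 3.501e-06 = 1.201e-10 m³.
Life L = V_lim·H/(K·W) = 1.201e-10 · 5.296e+09 / (6.844e-03 · 50.05) = 1.857 m.

value=1.857 m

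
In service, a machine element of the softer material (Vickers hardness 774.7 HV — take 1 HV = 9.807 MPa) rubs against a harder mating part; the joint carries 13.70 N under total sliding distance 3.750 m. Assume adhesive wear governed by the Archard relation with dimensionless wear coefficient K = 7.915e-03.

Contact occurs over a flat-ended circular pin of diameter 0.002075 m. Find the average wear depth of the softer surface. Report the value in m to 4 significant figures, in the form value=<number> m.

value=1.583e-05 m

Every step runs at full precision, and the intermediates are shown rounded. Rounded just once: 4 significant digits.
Hardness H = 774.7 HV × 9.807 MPa/HV = 7597 MPa = 7.597e+09 Pa.
Contact area A = π·d²/4 = π·(0.002075 m)²/4 = 3.382e-06 m².
In SI base units: W = 13.70 N, H = 7.597e+09 Pa, K = 7.915e-03.
Apply Archard: V = K·W·L/H = 7.915e-03 · 13.70 · 3.750 / 7.597e+09 = 5.352e-11 m³.
Average depth h = V/A = 5.352e-11 / 3.382e-06 = 1.583e-05 m.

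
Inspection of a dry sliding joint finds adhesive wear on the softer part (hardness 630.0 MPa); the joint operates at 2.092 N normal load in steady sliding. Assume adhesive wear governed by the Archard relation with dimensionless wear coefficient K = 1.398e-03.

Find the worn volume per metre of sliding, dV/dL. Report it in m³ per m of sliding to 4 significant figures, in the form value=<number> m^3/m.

value=4.642e-12 m^3/m

Printed values are rounded, and all working math keeps full float precision — rounded once at the end, at four significant figures.
Convert: Hardness H = 630.0 MPa = 6.300e+08 Pa.
SI base units throughout: W = 2.092 N, H = 6.300e+08 Pa, K = 1.398e-03.
Sliding wear rate dV/dL = K·W/H, per unit distance: 1.398e-03 · 2.092 / 6.300e+08 = 4.642e-12 m³/m.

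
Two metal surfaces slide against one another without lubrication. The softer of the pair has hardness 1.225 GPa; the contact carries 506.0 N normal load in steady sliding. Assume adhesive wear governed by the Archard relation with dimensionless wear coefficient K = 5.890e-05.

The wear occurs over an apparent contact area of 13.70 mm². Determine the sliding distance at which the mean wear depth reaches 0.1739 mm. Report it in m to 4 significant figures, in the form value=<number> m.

value=97.92 m

Intermediate values appear rounded. The algebra keeps exact precision. Rounded just once, at four significant digits.
Hardness H = 1.225 GPa = 1.225e+09 Pa.
Contact area A = 13.70 mm² = 1.370e-05 m².
Depth limit h_lim = 0.1739 mm = 1.739e-04 m.
Expressed in SI base units: W = 506.0 N, H = 1.225e+09 Pa, K = 5.890e-05.
Wearable volume V_lim = h_lim·A = 1.739e-04 · 1.370e-05 = 2.382e-09 m³.
So the life L = V_lim·H/(K·W) = 2.382e-09 · 1.225e+09 / (5.890e-05 · 506.0) = 97.92 m.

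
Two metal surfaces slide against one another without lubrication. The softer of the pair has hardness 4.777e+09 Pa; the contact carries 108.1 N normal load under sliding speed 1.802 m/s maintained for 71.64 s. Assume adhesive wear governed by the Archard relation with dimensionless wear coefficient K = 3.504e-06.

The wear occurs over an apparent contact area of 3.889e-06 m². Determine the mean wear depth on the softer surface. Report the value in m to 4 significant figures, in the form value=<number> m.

value=2.632e-06 m

The computation holds exact precision — printed values are rounded; rounded just once: 4 significant digits.
Distance covered L = v·t = 1.802 m/s × 71.64 s = 129.1 m.
Collected in SI base units: W = 108.1 N, H = 4.777e+09 Pa, K = 3.504e-06.
Apply Archard: V = K·W·L/H = 3.504e-06 · 108.1 · 129.1 / 4.777e+09 = 1.024e-11 m³.
Depth h = V/A = 1.024e-11 / 3.889e-06 = 2.632e-06 m.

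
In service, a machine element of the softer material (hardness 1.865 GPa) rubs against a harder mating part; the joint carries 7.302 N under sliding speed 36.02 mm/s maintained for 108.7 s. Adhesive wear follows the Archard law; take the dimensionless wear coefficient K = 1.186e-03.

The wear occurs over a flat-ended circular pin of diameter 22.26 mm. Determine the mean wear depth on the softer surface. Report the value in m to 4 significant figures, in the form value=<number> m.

All working math keeps full precision; the intermediates are printed rounded — rounded once at the end to four significant digits.
Sliding speed v = 36.02 mm/s = 0.03602 m/s. Total distance L = v·t = 0.03602 m/s × 108.7 s = 3.915 m.
Hardness H = 1.865 GPa = 1.865e+09 Pa.
Pin diameter d = 22.26 mm = 0.02226 m. Contact area A = π·d²/4 = π·(0.02226 m)²/4 = 3.892e-04 m².
In SI base units: W = 7.302 N, H = 1.865e+09 Pa, K = 1.186e-03.
The Archard volume V = K·W·L/H = 1.186e-03 · 7.302 · 3.915 / 1.865e+09 = 1.818e-11 m³.
Depth h = V/A = 1.818e-11 / 3.892e-04 = 4.672e-08 m.

value=4.672e-08 m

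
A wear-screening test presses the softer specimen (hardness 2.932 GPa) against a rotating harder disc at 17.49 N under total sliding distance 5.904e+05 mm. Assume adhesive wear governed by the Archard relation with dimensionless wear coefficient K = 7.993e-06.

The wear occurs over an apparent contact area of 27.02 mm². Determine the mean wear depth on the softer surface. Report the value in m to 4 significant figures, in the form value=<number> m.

value=1.042e-06 m

Each operation keeps full precision, and quoted intermediates are rounded — one last rounding to 4 significant digits.
Path length L = 5.904e+05 mm = 590.4 m.
Hardness H = 2.932 GPa = 2.932e+09 Pa.
Contact area A = 27.02 mm² = 2.702e-05 m².
In SI base units, W = 17.49 N, H = 2.932e+09 Pa, K = 7.993e-06.
Apply Archard: V = K·W·L/H = 7.993e-06 · 17.49 · 590.4 / 2.932e+09 = 2.815e-11 m³.
Depth h = V/A = 2.815e-11 / 2.702e-05 = 1.042e-06 m.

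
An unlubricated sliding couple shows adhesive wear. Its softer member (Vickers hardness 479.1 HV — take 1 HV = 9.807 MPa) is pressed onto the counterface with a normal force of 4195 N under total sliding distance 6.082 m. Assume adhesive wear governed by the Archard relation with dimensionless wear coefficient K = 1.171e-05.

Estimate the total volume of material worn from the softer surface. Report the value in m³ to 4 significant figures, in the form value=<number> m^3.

Every step keeps full precision; intermediate values are printed rounded — one final rounding, at four significant figures.
Convert: Hardness H = 479.1 HV × 9.807 MPa/HV = 4699 MPa = 4.699e+09 Pa.
Expressed in SI base units: W = 4195 N, H = 4.699e+09 Pa, K = 1.171e-05.
Archard relation: V = K·W·L/H = 1.171e-05 · 4195 · 6.082 / 4.699e+09 = 6.359e-11 m³.

value=6.359e-11 m^3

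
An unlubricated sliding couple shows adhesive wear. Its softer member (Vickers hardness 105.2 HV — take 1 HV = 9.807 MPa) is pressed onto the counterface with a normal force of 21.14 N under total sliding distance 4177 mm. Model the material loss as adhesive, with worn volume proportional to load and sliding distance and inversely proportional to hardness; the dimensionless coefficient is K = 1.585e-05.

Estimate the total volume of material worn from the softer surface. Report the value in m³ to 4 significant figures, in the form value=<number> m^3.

value=1.357e-12 m^3

The computation keeps full float precision. Intermediate values are displayed rounded; a single final rounding, at 4 significant figures.
Convert: The distance L = 4177 mm = 4.177 m.
Convert: Hardness H = 105.2 HV × 9.807 MPa/HV = 1032 MPa = 1.032e+09 Pa.
In SI base units: W = 21.14 N, H = 1.032e+09 Pa, K = 1.585e-05.
Volume removed: V = K·W·L/H = 1.585e-05 · 21.14 · 4.177 / 1.032e+09 = 1.357e-12 m³.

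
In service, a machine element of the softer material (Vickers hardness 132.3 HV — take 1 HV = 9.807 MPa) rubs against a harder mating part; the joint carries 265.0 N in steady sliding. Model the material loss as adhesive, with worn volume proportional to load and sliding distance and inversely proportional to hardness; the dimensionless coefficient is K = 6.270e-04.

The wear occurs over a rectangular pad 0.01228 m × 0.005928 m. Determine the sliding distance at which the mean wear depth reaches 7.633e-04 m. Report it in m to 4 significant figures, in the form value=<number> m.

Intermediates are printed rounded. Each operation holds exact precision; one final rounding to 4 significant digits.
Convert: Hardness H = 132.3 HV × 9.807 MPa/HV = 1297 MPa = 1.297e+09 Pa.
Convert: Contact area A = 0.01228 m × 0.005928 m = 7.280e-05 m².
In SI base units: W = 265.0 N, H = 1.297e+09 Pa, K = 6.270e-04.
Permissible volume V_lim = h_lim·A = 7.633e-04 · 7.280e-05 = 5.557e-08 m³.
Life L = V_lim·H/(K·W) = 5.557e-08 · 1.297e+09 / (6.270e-04 · 265.0) = 433.9 m.

value=433.9 m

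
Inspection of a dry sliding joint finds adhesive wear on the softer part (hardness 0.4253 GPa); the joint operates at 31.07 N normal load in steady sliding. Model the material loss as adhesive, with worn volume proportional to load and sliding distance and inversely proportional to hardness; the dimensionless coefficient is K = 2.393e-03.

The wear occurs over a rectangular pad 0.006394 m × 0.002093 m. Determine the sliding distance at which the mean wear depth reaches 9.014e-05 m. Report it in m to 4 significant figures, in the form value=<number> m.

The algebra holds exact precision; intermediate values are printed rounded; a lone final rounding: 4 significant figures.
Convert: Hardness H = 0.4253 GPa = 4.253e+08 Pa.
Convert: Contact area A = 0.006394 m × 0.002093 m = 1.338e-05 m².
Expressed in SI base units: W = 31.07 N, H = 4.253e+08 Pa, K = 2.393e-03.
Wearable volume V_lim = h_lim·A = 9.014e-05 · 1.338e-05 = 1.206e-09 m³.
Life L = V_lim·H/(K·W) = 1.206e-09 · 4.253e+08 / (2.393e-03 · 31.07) = 6.900 m.

value=6.900 m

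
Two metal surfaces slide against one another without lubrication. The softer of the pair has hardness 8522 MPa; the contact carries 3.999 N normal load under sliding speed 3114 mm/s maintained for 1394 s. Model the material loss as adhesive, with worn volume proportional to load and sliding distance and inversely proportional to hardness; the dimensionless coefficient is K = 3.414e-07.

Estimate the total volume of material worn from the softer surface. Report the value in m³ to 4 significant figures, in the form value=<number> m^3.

value=6.954e-13 m^3

All working math holds full precision, and shown intermediates are rounded — rounded just once to four significant figures.
Sliding speed v = 3114 mm/s = 3.114 m/s. Path length L = v·t = 3.114 m/s × 1394 s = 4341 m.
Hardness H = 8522 MPa = 8.522e+09 Pa.
In SI base units: W = 3.999 N, H = 8.522e+09 Pa, K = 3.414e-07.
Archard volume V = K·W·L/H = 3.414e-07 · 3.999 · 4341 / 8.522e+09 = 6.954e-13 m³.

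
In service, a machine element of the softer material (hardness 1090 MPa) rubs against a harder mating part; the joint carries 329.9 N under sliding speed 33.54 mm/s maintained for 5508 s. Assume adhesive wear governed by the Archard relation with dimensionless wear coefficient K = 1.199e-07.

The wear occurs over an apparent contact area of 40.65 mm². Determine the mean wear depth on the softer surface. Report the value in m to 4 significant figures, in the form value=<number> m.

value=1.649e-07 m

Quoted intermediates are rounded. All arithmetic holds full precision, and one final rounding, at 4 significant figures.
Convert: Sliding speed v = 33.54 mm/s = 0.03354 m/s. Total distance L = v·t = 0.03354 m/s × 5508 s = 184.7 m.
Convert: Hardness H = 1090 MPa = 1.090e+09 Pa.
Convert: Contact area A = 40.65 mm² = 4.065e-05 m².
Working in SI base units: W = 329.9 N, H = 1.090e+09 Pa, K = 1.199e-07.
Wear volume V = K·W·L/H = 1.199e-07 · 329.9 · 184.7 / 1.090e+09 = 6.704e-12 m³.
Wear depth h = V/A = 6.704e-12 / 4.065e-05 = 1.649e-07 m.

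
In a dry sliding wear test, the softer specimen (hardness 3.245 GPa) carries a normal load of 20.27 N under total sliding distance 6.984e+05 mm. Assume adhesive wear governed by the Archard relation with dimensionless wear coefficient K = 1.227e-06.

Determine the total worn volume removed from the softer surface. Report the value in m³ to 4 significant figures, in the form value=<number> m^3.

Every step runs at full float precision. Intermediates are printed rounded. Rounded just once: four significant figures.
Convert: Distance L = 6.984e+05 mm = 698.4 m.
Convert: Hardness H = 3.245 GPa = 3.245e+09 Pa.
In SI base units, W = 20.27 N, H = 3.245e+09 Pa, K = 1.227e-06.
The Archard volume V = K·W·L/H = 1.227e-06 · 20.27 · 698.4 / 3.245e+09 = 5.353e-12 m³.

value=5.353e-12 m^3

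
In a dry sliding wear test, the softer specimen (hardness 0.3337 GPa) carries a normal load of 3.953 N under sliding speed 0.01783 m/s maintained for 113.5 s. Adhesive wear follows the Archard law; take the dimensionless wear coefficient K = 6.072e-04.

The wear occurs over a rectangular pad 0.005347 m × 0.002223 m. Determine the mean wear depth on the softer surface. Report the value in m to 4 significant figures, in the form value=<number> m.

Intermediates appear rounded, and each operation holds full float precision. Rounded once at the end, at 4 significant digits.
Convert: Distance covered L = v·t = 0.01783 m/s × 113.5 s = 2.024 m.
Convert: Hardness H = 0.3337 GPa = 3.337e+08 Pa.
Convert: Contact area A = 0.005347 m × 0.002223 m = 1.189e-05 m².
Expressed in SI base units: W = 3.953 N, H = 3.337e+08 Pa, K = 6.072e-04.
Wear volume V = K·W·L/H = 6.072e-04 · 3.953 · 2.024 / 3.337e+08 = 1.456e-11 m³.
Wear depth h = V/A = 1.456e-11 / 1.189e-05 = 1.225e-06 m.

value=1.225e-06 m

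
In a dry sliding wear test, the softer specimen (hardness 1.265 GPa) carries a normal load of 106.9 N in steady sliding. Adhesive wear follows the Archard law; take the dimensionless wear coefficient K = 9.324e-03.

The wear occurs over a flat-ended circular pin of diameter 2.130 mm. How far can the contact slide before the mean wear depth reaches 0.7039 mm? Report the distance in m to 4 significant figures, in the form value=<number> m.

value=3.183 m

Intermediate values are displayed rounded — the algebra maintains full precision — rounded just once, at four significant figures.
Hardness H = 1.265 GPa = 1.265e+09 Pa.
Pin diameter d = 2.130 mm = 0.002130 m. Contact area A = π·d²/4 = π·(0.002130 m)²/4 = 3.563e-06 m².
Depth limit h_lim = 0.7039 mm = 7.039e-04 m.
In SI base units, W = 106.9 N, H = 1.265e+09 Pa, K = 9.324e-03.
Allowed volume V_lim = h_lim·A = 7.039e-04 · 3.563e-06 = 2.508e-09 m³.
So the life L = V_lim·H/(K·W) = 2.508e-09 · 1.265e+09 / (9.324e-03 · 106.9) = 3.183 m.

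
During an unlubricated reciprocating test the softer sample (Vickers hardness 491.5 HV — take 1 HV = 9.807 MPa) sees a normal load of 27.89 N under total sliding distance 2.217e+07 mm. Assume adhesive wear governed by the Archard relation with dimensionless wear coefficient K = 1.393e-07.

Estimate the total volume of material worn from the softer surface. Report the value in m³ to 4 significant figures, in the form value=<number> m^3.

value=1.787e-11 m^3

All arithmetic holds exact precision, and intermediate values are printed rounded, and one last rounding: four significant digits.
The distance L = 2.217e+07 mm = 2.217e+04 m.
Hardness H = 491.5 HV × 9.807 MPa/HV = 4820 MPa = 4.820e+09 Pa.
SI base units throughout: W = 27.89 N, H = 4.820e+09 Pa, K = 1.393e-07.
Archard volume V = K·W·L/H = 1.393e-07 · 27.89 · 2.217e+04 / 4.820e+09 = 1.787e-11 m³.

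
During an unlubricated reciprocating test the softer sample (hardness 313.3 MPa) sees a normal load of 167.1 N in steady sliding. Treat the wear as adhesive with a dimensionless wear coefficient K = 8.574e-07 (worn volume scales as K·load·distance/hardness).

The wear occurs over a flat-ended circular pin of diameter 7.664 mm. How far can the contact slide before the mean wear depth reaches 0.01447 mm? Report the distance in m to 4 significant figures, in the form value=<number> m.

The algebra maintains exact precision — intermediates are printed rounded; a lone final rounding: four significant digits.
Hardness H = 313.3 MPa = 3.133e+08 Pa.
Pin diameter d = 7.664 mm = 0.007664 m. Contact area A = π·d²/4 = π·(0.007664 m)²/4 = 4.613e-05 m².
Depth limit h_lim = 0.01447 mm = 1.447e-05 m.
Restated in SI base units: W = 167.1 N, H = 3.133e+08 Pa, K = 8.574e-07.
Wearable volume V_lim = h_lim·A = 1.447e-05 · 4.613e-05 = 6.675e-10 m³.
Life L = V_lim·H/(K·W) = 6.675e-10 · 3.133e+08 / (8.574e-07 · 167.1) = 1460 m.

value=1460 m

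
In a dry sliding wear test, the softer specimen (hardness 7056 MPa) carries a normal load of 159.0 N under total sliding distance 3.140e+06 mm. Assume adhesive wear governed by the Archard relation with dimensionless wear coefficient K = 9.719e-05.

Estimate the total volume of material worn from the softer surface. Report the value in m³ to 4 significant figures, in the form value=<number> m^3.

value=6.877e-09 m^3

Intermediates appear rounded — every step maintains full float precision; rounded just once to four significant digits.
Sliding distance L = 3.140e+06 mm = 3140 m.
Hardness H = 7056 MPa = 7.056e+09 Pa.
Restated in SI base units: W = 159.0 N, H = 7.056e+09 Pa, K = 9.719e-05.
Wear volume V = K·W·L/H = 9.719e-05 · 159.0 · 3140 / 7.056e+09 = 6.877e-09 m³.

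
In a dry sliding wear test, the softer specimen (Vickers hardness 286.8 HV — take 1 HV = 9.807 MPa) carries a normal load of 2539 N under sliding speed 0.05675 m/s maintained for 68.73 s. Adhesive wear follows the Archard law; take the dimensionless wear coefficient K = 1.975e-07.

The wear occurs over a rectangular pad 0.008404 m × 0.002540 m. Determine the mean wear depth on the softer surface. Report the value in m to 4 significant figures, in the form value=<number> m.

Each operation carries exact precision — intermediate values are shown rounded. Rounded just once, at four significant digits.
Distance covered L = v·t = 0.05675 m/s × 68.73 s = 3.900 m.
Hardness H = 286.8 HV × 9.807 MPa/HV = 2813 MPa = 2.813e+09 Pa.
Contact area A = 0.008404 m × 0.002540 m = 2.135e-05 m².
In SI base units: W = 2539 N, H = 2.813e+09 Pa, K = 1.975e-07.
Apply Archard: V = K·W·L/H = 1.975e-07 · 2539 · 3.900 / 2.813e+09 = 6.954e-13 m³.
Depth h = V/A = 6.954e-13 / 2.135e-05 = 3.258e-08 m.

value=3.258e-08 m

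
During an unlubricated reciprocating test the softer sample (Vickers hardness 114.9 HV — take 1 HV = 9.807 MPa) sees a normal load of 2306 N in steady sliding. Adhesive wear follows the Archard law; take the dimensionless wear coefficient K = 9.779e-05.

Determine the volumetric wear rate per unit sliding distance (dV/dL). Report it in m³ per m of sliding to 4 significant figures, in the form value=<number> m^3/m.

Quoted intermediates are rounded — the computation maintains full float precision. Rounded just once: 4 significant figures.
Convert: Hardness H = 114.9 HV × 9.807 MPa/HV = 1127 MPa = 1.127e+09 Pa.
In SI base units: W = 2306 N, H = 1.127e+09 Pa, K = 9.779e-05.
Volumetric rate dV/dL = K·W/H, per unit distance: 9.779e-05 · 2306 / 1.127e+09 = 2.001e-10 m³/m.

value=2.001e-10 m^3/m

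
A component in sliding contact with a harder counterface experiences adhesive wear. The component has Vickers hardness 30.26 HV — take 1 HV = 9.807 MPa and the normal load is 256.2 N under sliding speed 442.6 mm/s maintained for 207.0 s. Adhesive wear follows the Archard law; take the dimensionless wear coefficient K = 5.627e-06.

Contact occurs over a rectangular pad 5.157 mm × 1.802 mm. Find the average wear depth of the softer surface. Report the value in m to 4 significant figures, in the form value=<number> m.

All arithmetic carries full precision, and the intermediates appear rounded — a single final rounding: 4 significant figures.
Sliding speed v = 442.6 mm/s = 0.4426 m/s. Total distance L = v·t = 0.4426 m/s × 207.0 s = 91.62 m.
Hardness H = 30.26 HV × 9.807 MPa/HV = 296.8 MPa = 2.968e+08 Pa.
Pad sides 5.157 mm × 1.802 mm = 0.005157 m × 0.001802 m. Contact area A = 0.005157 m × 0.001802 m = 9.293e-06 m².
Working in SI base units: W = 256.2 N, H = 2.968e+08 Pa, K = 5.627e-06.
Wear volume V = K·W·L/H = 5.627e-06 · 256.2 · 91.62 / 2.968e+08 = 4.451e-10 m³.
Mean wear depth h = V/A = 4.451e-10 / 9.293e-06 = 4.789e-05 m.

value=4.789e-05 m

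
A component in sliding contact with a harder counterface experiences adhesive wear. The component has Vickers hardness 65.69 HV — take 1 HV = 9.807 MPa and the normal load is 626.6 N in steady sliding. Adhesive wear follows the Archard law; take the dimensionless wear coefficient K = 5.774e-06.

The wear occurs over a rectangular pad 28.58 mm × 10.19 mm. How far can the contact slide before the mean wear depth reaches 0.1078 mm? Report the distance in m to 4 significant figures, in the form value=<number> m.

value=5590 m

The intermediates are printed rounded. Every step keeps exact precision — one last rounding to 4 significant digits.
Hardness H = 65.69 HV × 9.807 MPa/HV = 644.2 MPa = 6.442e+08 Pa.
Pad sides 28.58 mm × 10.19 mm = 0.02858 m × 0.01019 m. Contact area A = 0.02858 m × 0.01019 m = 2.912e-04 m².
Depth limit h_lim = 0.1078 mm = 1.078e-04 m.
In SI base units, W = 626.6 N, H = 6.442e+08 Pa, K = 5.774e-06.
Permissible volume V_lim = h_lim·A = 1.078e-04 · 2.912e-04 = 3.139e-08 m³.
So the life L = V_lim·H/(K·W) = 3.139e-08 · 6.442e+08 / (5.774e-06 · 626.6) = 5590 m.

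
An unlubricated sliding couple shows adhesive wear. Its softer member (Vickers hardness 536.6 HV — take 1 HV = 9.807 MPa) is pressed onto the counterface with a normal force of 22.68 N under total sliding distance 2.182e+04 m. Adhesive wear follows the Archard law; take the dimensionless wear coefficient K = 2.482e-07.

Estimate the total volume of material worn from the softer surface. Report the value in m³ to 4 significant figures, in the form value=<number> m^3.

Every step runs at exact precision — shown intermediates are rounded; a lone final rounding: 4 significant figures.
Convert: Hardness H = 536.6 HV × 9.807 MPa/HV = 5262 MPa = 5.262e+09 Pa.
Restated in SI base units: W = 22.68 N, H = 5.262e+09 Pa, K = 2.482e-07.
The Archard volume V = K·W·L/H = 2.482e-07 · 22.68 · 2.182e+04 / 5.262e+09 = 2.334e-11 m³.

value=2.334e-11 m^3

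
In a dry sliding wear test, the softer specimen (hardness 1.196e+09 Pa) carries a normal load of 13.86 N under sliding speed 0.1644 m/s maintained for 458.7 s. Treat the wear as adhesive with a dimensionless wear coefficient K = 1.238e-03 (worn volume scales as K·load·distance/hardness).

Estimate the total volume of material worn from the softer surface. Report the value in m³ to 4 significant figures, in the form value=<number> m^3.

All working math runs at full float precision, and quoted intermediates are rounded. Rounded just once, at four significant figures.
Distance covered L = v·t = 0.1644 m/s × 458.7 s = 75.41 m.
Working in SI base units: W = 13.86 N, H = 1.196e+09 Pa, K = 1.238e-03.
Archard relation: V = K·W·L/H = 1.238e-03 · 13.86 · 75.41 / 1.196e+09 = 1.082e-09 m³.

value=1.082e-09 m^3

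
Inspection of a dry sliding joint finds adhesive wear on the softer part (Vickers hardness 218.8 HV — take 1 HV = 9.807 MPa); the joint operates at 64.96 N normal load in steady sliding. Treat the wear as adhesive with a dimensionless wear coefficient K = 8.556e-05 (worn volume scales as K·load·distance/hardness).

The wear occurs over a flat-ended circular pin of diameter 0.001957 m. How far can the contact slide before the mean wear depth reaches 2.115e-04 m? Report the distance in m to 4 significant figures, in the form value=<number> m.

value=245.6 m

Every step holds full precision. Printed values are rounded; a lone final rounding: 4 significant digits.
Convert: Hardness H = 218.8 HV × 9.807 MPa/HV = 2146 MPa = 2.146e+09 Pa.
Convert: Contact area A = π·d²/4 = π·(0.001957 m)²/4 = 3.008e-06 m².
SI base units throughout: W = 64.96 N, H = 2.146e+09 Pa, K = 8.556e-05.
Volume at the limit: V_lim = h_lim·A = 2.115e-04 · 3.008e-06 = 6.362e-10 m³.
Sliding life L = V_lim·H/(K·W) = 6.362e-10 · 2.146e+09 / (8.556e-05 · 64.96) = 245.6 m.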